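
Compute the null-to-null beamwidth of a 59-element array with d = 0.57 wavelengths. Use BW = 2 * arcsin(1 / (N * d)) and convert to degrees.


1/(N*d) = 1/(59*0.57) = 0.029735
BW = 2*arcsin(0.029735) = 3.4 degrees

3.4 degrees


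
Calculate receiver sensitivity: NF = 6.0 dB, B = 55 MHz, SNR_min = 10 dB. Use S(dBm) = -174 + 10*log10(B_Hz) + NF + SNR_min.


10*log10(55000000.0) = 77.4
S = -174 + 77.4 + 6.0 + 10 = -80.6 dBm

-80.6 dBm


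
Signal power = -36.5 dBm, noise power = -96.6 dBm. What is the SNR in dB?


SNR = -36.5 - (-96.6) = 60.1 dB

60.1 dB


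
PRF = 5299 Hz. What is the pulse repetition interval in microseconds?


PRI = 1/5299 = 0.0001887149 s = 188.7 us

188.7 us


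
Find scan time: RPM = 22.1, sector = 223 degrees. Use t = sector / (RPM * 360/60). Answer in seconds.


t = 223 / (22.1 * 360) * 60 = 1.68 s

1.68 s


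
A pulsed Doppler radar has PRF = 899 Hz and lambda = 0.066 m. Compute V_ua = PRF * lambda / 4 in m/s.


V_ua = 899 * 0.066 / 4 = 14.8 m/s

14.8 m/s


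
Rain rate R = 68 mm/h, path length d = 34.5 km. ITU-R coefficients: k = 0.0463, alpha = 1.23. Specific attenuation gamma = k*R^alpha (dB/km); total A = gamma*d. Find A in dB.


gamma = 0.0463 * 68^1.23 = 8.309348 dB/km
A = 8.309348 * 34.5 = 286.67 dB

286.67 dB


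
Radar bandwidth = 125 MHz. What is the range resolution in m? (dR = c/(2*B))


dR = 3e8 / (2 * 125000000.0) = 1.2 m

1.2 m


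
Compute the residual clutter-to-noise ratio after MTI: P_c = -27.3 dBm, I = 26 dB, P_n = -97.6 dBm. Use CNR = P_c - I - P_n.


CNR = -27.3 - 26 - (-97.6) = 44.3 dB

44.3 dB


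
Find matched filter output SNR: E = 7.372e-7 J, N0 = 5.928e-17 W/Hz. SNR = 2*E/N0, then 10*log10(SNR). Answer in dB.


SNR_lin = 2 * 7.372e-7 / 5.928e-17 = 2.487e10
SNR_dB = 10*log10(2.487e10) = 104.0 dB

104.0 dB


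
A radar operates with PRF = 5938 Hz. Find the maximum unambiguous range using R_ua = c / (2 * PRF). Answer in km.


R_ua = 3e8 / (2 * 5938) = 25261.0 m = 25.3 km

25.3 km


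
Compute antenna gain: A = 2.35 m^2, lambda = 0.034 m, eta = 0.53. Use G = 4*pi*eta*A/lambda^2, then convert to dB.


G_linear = 4*pi*0.53*2.35/0.034^2 = 13539.29
G_dB = 10*log10(13539.29) = 41.3 dB

41.3 dB


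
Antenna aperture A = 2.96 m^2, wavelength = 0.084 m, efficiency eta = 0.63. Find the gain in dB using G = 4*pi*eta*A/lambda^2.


G_linear = 4*pi*0.63*2.96/0.084^2 = 3321.11
G_dB = 10*log10(3321.11) = 35.2 dB

35.2 dB


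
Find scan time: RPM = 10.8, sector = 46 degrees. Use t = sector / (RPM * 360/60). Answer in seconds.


t = 46 / (10.8 * 360) * 60 = 0.71 s

0.71 s


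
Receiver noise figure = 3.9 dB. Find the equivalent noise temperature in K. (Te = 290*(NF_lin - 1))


NF_lin = 10^(3.9/10) = 2.454709
Te = 290 * (2.454709 - 1) = 421.9 K

421.9 K


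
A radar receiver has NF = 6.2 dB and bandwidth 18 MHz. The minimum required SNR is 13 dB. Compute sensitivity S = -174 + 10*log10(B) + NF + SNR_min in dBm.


10*log10(18000000.0) = 72.55
S = -174 + 72.55 + 6.2 + 13 = -82.2 dBm

-82.2 dBm


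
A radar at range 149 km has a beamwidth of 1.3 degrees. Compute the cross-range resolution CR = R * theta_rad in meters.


BW_rad = 0.02268928
CR = 149000 * 0.02268928 = 3380.7 m

3380.7 m


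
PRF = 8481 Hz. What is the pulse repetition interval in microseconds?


PRI = 1/8481 = 0.0001179106 s = 117.9 us

117.9 us


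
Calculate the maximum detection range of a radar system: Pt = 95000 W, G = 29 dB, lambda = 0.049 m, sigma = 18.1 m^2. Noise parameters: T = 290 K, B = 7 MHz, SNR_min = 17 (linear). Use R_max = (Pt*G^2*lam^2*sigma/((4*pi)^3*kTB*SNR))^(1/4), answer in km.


G_lin = 10^(29/10) = 794.328235
R^4 = 95000 * 794.328235^2 * 0.049^2 * 18.1 / ((4*pi)^3 * 1.38e-23 * 290 * 7000000.0 * 17)
R^4 = 2.75639e18 m^4
R_max = (2.75639e18)^(1/4) = 40746.0 m = 40.7 km

40.7 km


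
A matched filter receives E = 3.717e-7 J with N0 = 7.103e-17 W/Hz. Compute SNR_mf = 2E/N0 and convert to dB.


SNR_lin = 2 * 3.717e-7 / 7.103e-17 = 1.047e10
SNR_dB = 10*log10(1.047e10) = 100.2 dB

100.2 dB


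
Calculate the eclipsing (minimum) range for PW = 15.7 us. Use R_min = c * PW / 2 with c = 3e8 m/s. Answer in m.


R_min = 3e8 * 15.7e-6 / 2 = 2355.0 m

2355.0 m


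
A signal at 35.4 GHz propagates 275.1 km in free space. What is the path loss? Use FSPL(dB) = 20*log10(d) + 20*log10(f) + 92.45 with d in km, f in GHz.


20*log10(275.1) = 48.79
20*log10(35.4) = 30.98
FSPL = 172.2 dB

172.2 dB


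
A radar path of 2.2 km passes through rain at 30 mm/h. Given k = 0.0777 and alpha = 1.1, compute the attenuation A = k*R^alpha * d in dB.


gamma = 0.0777 * 30^1.1 = 3.275325 dB/km
A = 3.275325 * 2.2 = 7.21 dB

7.21 dB


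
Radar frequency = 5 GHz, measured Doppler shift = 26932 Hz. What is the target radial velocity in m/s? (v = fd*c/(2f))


v = 26932 * 3e8 / (2 * 5000000000.0) = 808.0 m/s

808.0 m/s


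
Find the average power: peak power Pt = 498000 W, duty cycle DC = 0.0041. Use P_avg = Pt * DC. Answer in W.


P_avg = 498000 * 0.0041 = 2041.8 W

2041.8 W


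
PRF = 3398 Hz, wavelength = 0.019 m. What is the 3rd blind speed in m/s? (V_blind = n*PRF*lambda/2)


V_blind = 3 * 3398 * 0.019 / 2 = 96.8 m/s

96.8 m/s


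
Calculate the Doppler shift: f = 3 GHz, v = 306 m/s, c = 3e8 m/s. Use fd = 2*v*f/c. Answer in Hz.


fd = 2 * 306 * 3000000000.0 / 3e8 = 6120.0 Hz

6120.0 Hz


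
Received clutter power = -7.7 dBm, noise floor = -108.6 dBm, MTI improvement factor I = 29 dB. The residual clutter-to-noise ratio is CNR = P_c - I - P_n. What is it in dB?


CNR = -7.7 - 29 - (-108.6) = 71.9 dB

71.9 dB


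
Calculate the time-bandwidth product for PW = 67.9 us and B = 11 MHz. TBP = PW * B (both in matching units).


TBP = 67.9 * 11 = 746.9

746.9


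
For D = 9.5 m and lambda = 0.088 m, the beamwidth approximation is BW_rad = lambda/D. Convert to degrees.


BW_rad = 0.088 / 9.5 = 0.009263
BW_deg = 0.53 degrees

0.53 degrees


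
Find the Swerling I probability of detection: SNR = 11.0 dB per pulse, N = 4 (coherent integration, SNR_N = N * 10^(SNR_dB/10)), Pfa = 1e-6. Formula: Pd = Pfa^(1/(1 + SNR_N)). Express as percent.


SNR_lin = 10^(11.0/10) = 12.58925
SNR_N = 4 * 12.58925 = 50.357
1/(1 + SNR_N) = 1/51.357 = 0.0194715
Pd = (1e-6)^0.0194715 = 0.76414
Pd = 76.4%

76.4%


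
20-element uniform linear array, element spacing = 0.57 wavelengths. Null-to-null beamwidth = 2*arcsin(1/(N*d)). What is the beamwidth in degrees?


1/(N*d) = 1/(20*0.57) = 0.087719
BW = 2*arcsin(0.087719) = 10.1 degrees

10.1 degrees


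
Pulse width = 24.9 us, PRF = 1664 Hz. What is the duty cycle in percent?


DC = 24.9e-6 * 1664 * 100 = 4.14%

4.14%


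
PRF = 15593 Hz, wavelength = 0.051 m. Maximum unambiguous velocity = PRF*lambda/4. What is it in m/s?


V_ua = 15593 * 0.051 / 4 = 198.8 m/s

198.8 m/s


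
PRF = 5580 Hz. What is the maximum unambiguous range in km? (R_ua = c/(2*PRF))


R_ua = 3e8 / (2 * 5580) = 26881.7 m = 26.9 km

26.9 km


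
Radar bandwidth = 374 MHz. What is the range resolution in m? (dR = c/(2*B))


dR = 3e8 / (2 * 374000000.0) = 0.4 m

0.4 m


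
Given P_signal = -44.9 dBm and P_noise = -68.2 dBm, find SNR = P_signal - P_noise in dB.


SNR = -44.9 - (-68.2) = 23.3 dB

23.3 dB


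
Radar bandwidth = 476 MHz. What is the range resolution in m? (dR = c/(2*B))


dR = 3e8 / (2 * 476000000.0) = 0.32 m

0.32 m


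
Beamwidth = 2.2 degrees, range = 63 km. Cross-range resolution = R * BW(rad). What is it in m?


BW_rad = 0.038397244
CR = 63000 * 0.038397244 = 2419.0 m

2419.0 m


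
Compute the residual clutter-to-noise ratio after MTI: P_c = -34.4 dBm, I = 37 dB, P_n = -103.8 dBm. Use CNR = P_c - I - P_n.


CNR = -34.4 - 37 - (-103.8) = 32.4 dB

32.4 dB


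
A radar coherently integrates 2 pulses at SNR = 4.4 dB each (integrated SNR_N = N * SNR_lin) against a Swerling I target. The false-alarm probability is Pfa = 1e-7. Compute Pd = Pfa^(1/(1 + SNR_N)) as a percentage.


SNR_lin = 10^(4.4/10) = 2.75423
SNR_N = 2 * 2.75423 = 5.50846
1/(1 + SNR_N) = 1/6.50846 = 0.1536462
Pd = (1e-7)^0.1536462 = 0.08404
Pd = 8.4%

8.4%


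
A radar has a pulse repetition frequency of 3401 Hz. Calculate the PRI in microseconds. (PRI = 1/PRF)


PRI = 1/3401 = 0.0002940312 s = 294.0 us

294.0 us


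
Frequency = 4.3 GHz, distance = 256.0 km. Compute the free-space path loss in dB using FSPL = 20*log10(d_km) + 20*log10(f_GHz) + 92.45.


20*log10(256.0) = 48.16
20*log10(4.3) = 12.67
FSPL = 153.3 dB

153.3 dB


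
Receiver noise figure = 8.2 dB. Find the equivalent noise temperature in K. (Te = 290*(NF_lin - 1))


NF_lin = 10^(8.2/10) = 6.606934
Te = 290 * (6.606934 - 1) = 1626.0 K

1626.0 K


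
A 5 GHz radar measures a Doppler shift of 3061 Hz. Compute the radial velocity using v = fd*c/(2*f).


v = 3061 * 3e8 / (2 * 5000000000.0) = 91.8 m/s

91.8 m/s


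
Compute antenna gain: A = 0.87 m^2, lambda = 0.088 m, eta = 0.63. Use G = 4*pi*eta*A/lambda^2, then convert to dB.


G_linear = 4*pi*0.63*0.87/0.088^2 = 889.41
G_dB = 10*log10(889.41) = 29.5 dB

29.5 dB


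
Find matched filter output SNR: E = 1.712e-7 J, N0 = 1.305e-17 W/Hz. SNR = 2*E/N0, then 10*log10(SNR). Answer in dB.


SNR_lin = 2 * 1.712e-7 / 1.305e-17 = 2.624e10
SNR_dB = 10*log10(2.624e10) = 104.2 dB

104.2 dB


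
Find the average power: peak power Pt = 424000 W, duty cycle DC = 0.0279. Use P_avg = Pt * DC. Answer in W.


P_avg = 424000 * 0.0279 = 11829.6 W

11829.6 W


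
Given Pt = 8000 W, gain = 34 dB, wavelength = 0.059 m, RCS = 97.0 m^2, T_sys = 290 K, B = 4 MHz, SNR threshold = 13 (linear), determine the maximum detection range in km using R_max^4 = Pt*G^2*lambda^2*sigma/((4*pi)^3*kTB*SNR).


G_lin = 10^(34/10) = 2511.886432
R^4 = 8000 * 2511.886432^2 * 0.059^2 * 97.0 / ((4*pi)^3 * 1.38e-23 * 290 * 4000000.0 * 13)
R^4 = 4.1272e19 m^4
R_max = (4.1272e19)^(1/4) = 80151.9 m = 80.2 km

80.2 km


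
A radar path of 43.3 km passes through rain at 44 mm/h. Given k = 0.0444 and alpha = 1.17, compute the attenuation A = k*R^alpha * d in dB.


gamma = 0.0444 * 44^1.17 = 3.717257 dB/km
A = 3.717257 * 43.3 = 160.96 dB

160.96 dB


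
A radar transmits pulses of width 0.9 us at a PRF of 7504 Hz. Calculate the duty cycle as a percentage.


DC = 0.9e-6 * 7504 * 100 = 0.68%

0.68%


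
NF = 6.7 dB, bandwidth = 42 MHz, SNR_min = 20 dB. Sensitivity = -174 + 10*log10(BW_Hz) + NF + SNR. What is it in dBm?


10*log10(42000000.0) = 76.23
S = -174 + 76.23 + 6.7 + 20 = -71.1 dBm

-71.1 dBm


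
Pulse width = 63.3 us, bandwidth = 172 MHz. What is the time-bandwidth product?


TBP = 63.3 * 172 = 10887.6

10887.6


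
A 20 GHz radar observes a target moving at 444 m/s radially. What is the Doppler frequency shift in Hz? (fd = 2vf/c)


fd = 2 * 444 * 20000000000.0 / 3e8 = 59200.0 Hz

59200.0 Hz


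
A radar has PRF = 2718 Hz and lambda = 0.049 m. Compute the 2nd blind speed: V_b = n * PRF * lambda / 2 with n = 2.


V_blind = 2 * 2718 * 0.049 / 2 = 133.2 m/s

133.2 m/s


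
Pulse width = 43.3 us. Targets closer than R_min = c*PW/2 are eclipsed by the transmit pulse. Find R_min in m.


R_min = 3e8 * 43.3e-6 / 2 = 6495.0 m

6495.0 m


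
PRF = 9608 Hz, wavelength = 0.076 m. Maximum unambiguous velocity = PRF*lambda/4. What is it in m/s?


V_ua = 9608 * 0.076 / 4 = 182.6 m/s

182.6 m/s


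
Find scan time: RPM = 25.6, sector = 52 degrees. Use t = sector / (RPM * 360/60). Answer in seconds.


t = 52 / (25.6 * 360) * 60 = 0.34 s

0.34 s


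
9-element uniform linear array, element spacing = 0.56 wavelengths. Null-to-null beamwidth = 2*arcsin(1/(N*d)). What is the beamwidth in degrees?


1/(N*d) = 1/(9*0.56) = 0.198413
BW = 2*arcsin(0.198413) = 22.9 degrees

22.9 degrees


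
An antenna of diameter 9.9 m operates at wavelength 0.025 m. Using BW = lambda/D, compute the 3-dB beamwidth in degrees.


BW_rad = 0.025 / 9.9 = 0.002525
BW_deg = 0.14 degrees

0.14 degrees


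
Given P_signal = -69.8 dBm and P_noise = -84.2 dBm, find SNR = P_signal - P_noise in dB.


SNR = -69.8 - (-84.2) = 14.4 dB

14.4 dB


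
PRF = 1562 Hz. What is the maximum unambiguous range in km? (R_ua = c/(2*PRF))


R_ua = 3e8 / (2 * 1562) = 96030.7 m = 96.0 km

96.0 km


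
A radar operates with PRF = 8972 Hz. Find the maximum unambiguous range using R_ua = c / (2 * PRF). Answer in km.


R_ua = 3e8 / (2 * 8972) = 16718.7 m = 16.7 km

16.7 km


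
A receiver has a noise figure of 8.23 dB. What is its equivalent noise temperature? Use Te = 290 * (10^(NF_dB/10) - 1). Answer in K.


NF_lin = 10^(8.23/10) = 6.652732
Te = 290 * (6.652732 - 1) = 1639.3 K

1639.3 K


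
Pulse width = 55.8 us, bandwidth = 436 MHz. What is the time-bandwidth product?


TBP = 55.8 * 436 = 24328.8

24328.8


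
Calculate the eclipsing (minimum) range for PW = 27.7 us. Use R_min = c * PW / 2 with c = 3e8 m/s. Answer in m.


R_min = 3e8 * 27.7e-6 / 2 = 4155.0 m

4155.0 m


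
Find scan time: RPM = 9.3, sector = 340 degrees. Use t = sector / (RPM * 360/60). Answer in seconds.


t = 340 / (9.3 * 360) * 60 = 6.09 s

6.09 s


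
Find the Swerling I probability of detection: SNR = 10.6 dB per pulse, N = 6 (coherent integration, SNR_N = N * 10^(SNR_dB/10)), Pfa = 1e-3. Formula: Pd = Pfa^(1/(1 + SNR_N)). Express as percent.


SNR_lin = 10^(10.6/10) = 11.48154
SNR_N = 6 * 11.48154 = 68.88924
1/(1 + SNR_N) = 1/69.88924 = 0.0143084
Pd = (1e-3)^0.0143084 = 0.90589
Pd = 90.6%

90.6%


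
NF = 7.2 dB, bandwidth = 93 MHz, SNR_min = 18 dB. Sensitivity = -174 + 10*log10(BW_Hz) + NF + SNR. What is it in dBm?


10*log10(93000000.0) = 79.68
S = -174 + 79.68 + 7.2 + 18 = -69.1 dBm

-69.1 dBm


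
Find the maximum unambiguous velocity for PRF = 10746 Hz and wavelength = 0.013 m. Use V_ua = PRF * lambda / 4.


V_ua = 10746 * 0.013 / 4 = 34.9 m/s

34.9 m/s


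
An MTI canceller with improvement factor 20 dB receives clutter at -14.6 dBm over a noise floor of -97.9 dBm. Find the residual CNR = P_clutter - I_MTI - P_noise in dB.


CNR = -14.6 - 20 - (-97.9) = 63.3 dB

63.3 dB


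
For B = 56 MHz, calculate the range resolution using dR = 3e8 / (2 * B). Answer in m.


dR = 3e8 / (2 * 56000000.0) = 2.68 m

2.68 m


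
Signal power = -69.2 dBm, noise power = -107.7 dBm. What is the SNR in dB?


SNR = -69.2 - (-107.7) = 38.5 dB

38.5 dB


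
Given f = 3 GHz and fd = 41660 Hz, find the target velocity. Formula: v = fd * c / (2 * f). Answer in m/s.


v = 41660 * 3e8 / (2 * 3000000000.0) = 2083.0 m/s

2083.0 m/s


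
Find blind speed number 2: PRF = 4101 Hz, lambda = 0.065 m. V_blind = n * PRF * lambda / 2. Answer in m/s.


V_blind = 2 * 4101 * 0.065 / 2 = 266.6 m/s

266.6 m/s


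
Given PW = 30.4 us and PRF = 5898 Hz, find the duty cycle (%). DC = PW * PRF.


DC = 30.4e-6 * 5898 * 100 = 17.93%

17.93%


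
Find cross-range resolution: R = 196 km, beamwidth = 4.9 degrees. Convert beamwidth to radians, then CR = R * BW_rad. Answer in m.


BW_rad = 0.085521133
CR = 196000 * 0.085521133 = 16762.1 m

16762.1 m


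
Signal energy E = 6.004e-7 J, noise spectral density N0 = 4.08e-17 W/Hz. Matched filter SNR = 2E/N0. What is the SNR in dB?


SNR_lin = 2 * 6.004e-7 / 4.08e-17 = 2.943e10
SNR_dB = 10*log10(2.943e10) = 104.7 dB

104.7 dB


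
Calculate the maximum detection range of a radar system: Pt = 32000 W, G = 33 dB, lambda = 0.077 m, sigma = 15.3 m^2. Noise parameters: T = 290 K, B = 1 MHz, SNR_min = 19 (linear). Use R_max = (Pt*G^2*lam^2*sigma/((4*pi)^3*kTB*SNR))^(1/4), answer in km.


G_lin = 10^(33/10) = 1995.262315
R^4 = 32000 * 1995.262315^2 * 0.077^2 * 15.3 / ((4*pi)^3 * 1.38e-23 * 290 * 1000000.0 * 19)
R^4 = 7.65883e19 m^4
R_max = (7.65883e19)^(1/4) = 93549.3 m = 93.5 km

93.5 km


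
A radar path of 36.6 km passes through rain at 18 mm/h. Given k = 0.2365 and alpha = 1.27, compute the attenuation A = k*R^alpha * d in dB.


gamma = 0.2365 * 18^1.27 = 9.290246 dB/km
A = 9.290246 * 36.6 = 340.02 dB

340.02 dB


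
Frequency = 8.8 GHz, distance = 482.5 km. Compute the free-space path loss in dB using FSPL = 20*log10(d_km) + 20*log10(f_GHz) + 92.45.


20*log10(482.5) = 53.67
20*log10(8.8) = 18.89
FSPL = 165.0 dB

165.0 dB


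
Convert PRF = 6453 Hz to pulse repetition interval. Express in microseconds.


PRI = 1/6453 = 0.0001549667 s = 155.0 us

155.0 us


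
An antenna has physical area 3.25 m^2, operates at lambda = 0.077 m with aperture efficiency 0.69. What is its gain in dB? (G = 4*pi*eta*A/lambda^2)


G_linear = 4*pi*0.69*3.25/0.077^2 = 4752.92
G_dB = 10*log10(4752.92) = 36.8 dB

36.8 dB


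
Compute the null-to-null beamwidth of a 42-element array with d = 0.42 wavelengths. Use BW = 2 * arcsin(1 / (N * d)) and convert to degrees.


1/(N*d) = 1/(42*0.42) = 0.056689
BW = 2*arcsin(0.056689) = 6.5 degrees

6.5 degrees


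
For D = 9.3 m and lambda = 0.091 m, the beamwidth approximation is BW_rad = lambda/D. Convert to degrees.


BW_rad = 0.091 / 9.3 = 0.009785
BW_deg = 0.56 degrees

0.56 degrees


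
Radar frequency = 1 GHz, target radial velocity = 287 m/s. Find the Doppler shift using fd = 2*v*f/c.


fd = 2 * 287 * 1000000000.0 / 3e8 = 1913.3 Hz

1913.3 Hz


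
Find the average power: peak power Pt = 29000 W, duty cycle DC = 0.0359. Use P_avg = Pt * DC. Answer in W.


P_avg = 29000 * 0.0359 = 1041.1 W

1041.1 W


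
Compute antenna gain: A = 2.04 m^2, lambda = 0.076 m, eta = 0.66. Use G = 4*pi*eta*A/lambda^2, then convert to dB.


G_linear = 4*pi*0.66*2.04/0.076^2 = 2929.25
G_dB = 10*log10(2929.25) = 34.7 dB

34.7 dB


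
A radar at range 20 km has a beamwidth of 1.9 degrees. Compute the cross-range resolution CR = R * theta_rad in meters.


BW_rad = 0.033161256
CR = 20000 * 0.033161256 = 663.2 m

663.2 m


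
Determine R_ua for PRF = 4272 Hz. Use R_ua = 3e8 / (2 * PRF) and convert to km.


R_ua = 3e8 / (2 * 4272) = 35112.4 m = 35.1 km

35.1 km


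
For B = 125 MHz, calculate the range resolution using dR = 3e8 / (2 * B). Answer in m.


dR = 3e8 / (2 * 125000000.0) = 1.2 m

1.2 m


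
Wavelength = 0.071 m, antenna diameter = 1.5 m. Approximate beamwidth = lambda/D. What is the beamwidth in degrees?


BW_rad = 0.071 / 1.5 = 0.047333
BW_deg = 2.71 degrees

2.71 degrees


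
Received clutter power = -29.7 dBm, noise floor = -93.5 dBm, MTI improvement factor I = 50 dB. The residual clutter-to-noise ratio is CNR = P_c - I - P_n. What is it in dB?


CNR = -29.7 - 50 - (-93.5) = 13.8 dB

13.8 dB


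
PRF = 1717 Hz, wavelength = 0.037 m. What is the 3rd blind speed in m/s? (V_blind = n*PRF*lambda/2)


V_blind = 3 * 1717 * 0.037 / 2 = 95.3 m/s

95.3 m/s


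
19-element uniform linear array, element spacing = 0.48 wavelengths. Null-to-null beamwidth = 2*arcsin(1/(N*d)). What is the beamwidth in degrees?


1/(N*d) = 1/(19*0.48) = 0.109649
BW = 2*arcsin(0.109649) = 12.6 degrees

12.6 degrees


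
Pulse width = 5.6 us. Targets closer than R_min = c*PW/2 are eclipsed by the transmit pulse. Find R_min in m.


R_min = 3e8 * 5.6e-6 / 2 = 840.0 m

840.0 m


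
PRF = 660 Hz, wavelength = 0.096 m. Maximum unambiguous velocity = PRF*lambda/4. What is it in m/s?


V_ua = 660 * 0.096 / 4 = 15.8 m/s

15.8 m/s


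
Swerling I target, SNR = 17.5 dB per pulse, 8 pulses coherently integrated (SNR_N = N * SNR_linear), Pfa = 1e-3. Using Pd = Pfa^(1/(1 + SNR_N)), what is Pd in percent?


SNR_lin = 10^(17.5/10) = 56.23413
SNR_N = 8 * 56.23413 = 449.87304
1/(1 + SNR_N) = 1/450.87304 = 0.0022179
Pd = (1e-3)^0.0022179 = 0.9848
Pd = 98.5%

98.5%


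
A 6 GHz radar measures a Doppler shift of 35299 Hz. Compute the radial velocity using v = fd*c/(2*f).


v = 35299 * 3e8 / (2 * 6000000000.0) = 882.5 m/s

882.5 m/s


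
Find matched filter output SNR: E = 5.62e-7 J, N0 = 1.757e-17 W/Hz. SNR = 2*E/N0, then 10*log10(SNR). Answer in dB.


SNR_lin = 2 * 5.62e-7 / 1.757e-17 = 6.397e10
SNR_dB = 10*log10(6.397e10) = 108.1 dB

108.1 dB


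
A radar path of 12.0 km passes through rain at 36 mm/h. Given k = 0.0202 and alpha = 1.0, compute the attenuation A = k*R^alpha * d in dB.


gamma = 0.0202 * 36^1.0 = 0.7272 dB/km
A = 0.7272 * 12.0 = 8.73 dB

8.73 dB


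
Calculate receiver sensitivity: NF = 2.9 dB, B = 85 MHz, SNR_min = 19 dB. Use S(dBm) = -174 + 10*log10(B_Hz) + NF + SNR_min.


10*log10(85000000.0) = 79.29
S = -174 + 79.29 + 2.9 + 19 = -72.8 dBm

-72.8 dBm


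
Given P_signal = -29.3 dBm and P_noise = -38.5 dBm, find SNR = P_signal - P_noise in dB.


SNR = -29.3 - (-38.5) = 9.2 dB

9.2 dB


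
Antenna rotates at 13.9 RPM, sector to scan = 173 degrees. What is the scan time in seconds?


t = 173 / (13.9 * 360) * 60 = 2.07 s

2.07 s


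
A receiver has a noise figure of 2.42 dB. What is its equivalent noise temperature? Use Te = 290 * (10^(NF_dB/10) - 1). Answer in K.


NF_lin = 10^(2.42/10) = 1.745822
Te = 290 * (1.745822 - 1) = 216.3 K

216.3 K


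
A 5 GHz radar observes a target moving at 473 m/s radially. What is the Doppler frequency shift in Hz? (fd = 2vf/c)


fd = 2 * 473 * 5000000000.0 / 3e8 = 15766.7 Hz

15766.7 Hz


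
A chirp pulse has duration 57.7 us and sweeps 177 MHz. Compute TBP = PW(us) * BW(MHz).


TBP = 57.7 * 177 = 10212.9

10212.9


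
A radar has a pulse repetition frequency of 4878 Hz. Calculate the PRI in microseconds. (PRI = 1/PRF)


PRI = 1/4878 = 0.0002050021 s = 205.0 us

205.0 us


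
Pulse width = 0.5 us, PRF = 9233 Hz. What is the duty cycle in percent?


DC = 0.5e-6 * 9233 * 100 = 0.46%

0.46%


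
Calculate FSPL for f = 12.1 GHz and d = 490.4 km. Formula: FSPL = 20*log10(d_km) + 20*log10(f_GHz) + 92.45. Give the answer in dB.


20*log10(490.4) = 53.81
20*log10(12.1) = 21.66
FSPL = 167.9 dB

167.9 dB


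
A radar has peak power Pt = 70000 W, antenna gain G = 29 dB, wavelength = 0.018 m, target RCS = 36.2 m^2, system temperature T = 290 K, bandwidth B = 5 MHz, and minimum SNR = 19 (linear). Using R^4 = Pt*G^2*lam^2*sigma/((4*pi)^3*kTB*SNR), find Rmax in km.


G_lin = 10^(29/10) = 794.328235
R^4 = 70000 * 794.328235^2 * 0.018^2 * 36.2 / ((4*pi)^3 * 1.38e-23 * 290 * 5000000.0 * 19)
R^4 = 6.86628e17 m^4
R_max = (6.86628e17)^(1/4) = 28785.9 m = 28.8 km

28.8 km


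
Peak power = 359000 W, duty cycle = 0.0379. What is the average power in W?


P_avg = 359000 * 0.0379 = 13606.1 W

13606.1 W


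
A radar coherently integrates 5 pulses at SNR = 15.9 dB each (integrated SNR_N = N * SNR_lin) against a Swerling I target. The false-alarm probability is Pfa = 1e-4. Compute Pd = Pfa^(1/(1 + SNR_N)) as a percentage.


SNR_lin = 10^(15.9/10) = 38.90451
SNR_N = 5 * 38.90451 = 194.52255
1/(1 + SNR_N) = 1/195.52255 = 0.0051145
Pd = (1e-4)^0.0051145 = 0.95399
Pd = 95.4%

95.4%


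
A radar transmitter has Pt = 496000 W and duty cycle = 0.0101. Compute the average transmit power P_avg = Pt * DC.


P_avg = 496000 * 0.0101 = 5009.6 W

5009.6 W


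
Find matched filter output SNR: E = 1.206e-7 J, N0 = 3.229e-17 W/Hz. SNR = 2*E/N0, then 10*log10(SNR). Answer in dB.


SNR_lin = 2 * 1.206e-7 / 3.229e-17 = 7.47e9
SNR_dB = 10*log10(7.47e9) = 98.7 dB

98.7 dB


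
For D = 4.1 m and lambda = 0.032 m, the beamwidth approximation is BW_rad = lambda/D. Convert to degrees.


BW_rad = 0.032 / 4.1 = 0.007805
BW_deg = 0.45 degrees

0.45 degrees


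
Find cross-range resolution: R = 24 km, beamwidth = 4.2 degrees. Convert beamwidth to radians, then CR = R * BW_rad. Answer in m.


BW_rad = 0.073303829
CR = 24000 * 0.073303829 = 1759.3 m

1759.3 m


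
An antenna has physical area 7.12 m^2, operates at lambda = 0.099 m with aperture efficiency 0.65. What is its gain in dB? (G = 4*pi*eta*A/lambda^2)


G_linear = 4*pi*0.65*7.12/0.099^2 = 5933.8
G_dB = 10*log10(5933.8) = 37.7 dB

37.7 dB


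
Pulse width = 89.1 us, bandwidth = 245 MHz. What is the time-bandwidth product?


TBP = 89.1 * 245 = 21829.5

21829.5


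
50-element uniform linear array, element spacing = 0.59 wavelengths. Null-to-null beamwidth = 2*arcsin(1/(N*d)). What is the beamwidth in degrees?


1/(N*d) = 1/(50*0.59) = 0.033898
BW = 2*arcsin(0.033898) = 3.9 degrees

3.9 degrees


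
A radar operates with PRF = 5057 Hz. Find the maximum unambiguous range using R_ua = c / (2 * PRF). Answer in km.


R_ua = 3e8 / (2 * 5057) = 29661.9 m = 29.7 km

29.7 km


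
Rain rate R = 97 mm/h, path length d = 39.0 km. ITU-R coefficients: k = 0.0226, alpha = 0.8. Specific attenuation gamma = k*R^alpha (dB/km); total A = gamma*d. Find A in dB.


gamma = 0.0226 * 97^0.8 = 0.878063 dB/km
A = 0.878063 * 39.0 = 34.24 dB

34.24 dB


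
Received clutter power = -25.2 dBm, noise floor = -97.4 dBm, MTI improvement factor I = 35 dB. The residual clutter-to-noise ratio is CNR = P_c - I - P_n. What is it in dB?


CNR = -25.2 - 35 - (-97.4) = 37.2 dB

37.2 dB


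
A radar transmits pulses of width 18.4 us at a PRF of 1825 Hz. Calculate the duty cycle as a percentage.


DC = 18.4e-6 * 1825 * 100 = 3.36%

3.36%


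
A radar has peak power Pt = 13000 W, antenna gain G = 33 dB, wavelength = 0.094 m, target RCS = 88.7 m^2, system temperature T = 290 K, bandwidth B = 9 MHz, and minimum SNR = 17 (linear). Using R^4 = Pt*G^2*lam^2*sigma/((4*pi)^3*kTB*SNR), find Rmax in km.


G_lin = 10^(33/10) = 1995.262315
R^4 = 13000 * 1995.262315^2 * 0.094^2 * 88.7 / ((4*pi)^3 * 1.38e-23 * 290 * 9000000.0 * 17)
R^4 = 3.33829e19 m^4
R_max = (3.33829e19)^(1/4) = 76011.8 m = 76.0 km

76.0 km


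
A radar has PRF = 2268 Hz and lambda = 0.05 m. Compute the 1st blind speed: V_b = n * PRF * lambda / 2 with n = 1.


V_blind = 1 * 2268 * 0.05 / 2 = 56.7 m/s

56.7 m/s


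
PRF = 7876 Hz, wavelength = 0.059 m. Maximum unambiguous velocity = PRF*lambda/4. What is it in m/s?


V_ua = 7876 * 0.059 / 4 = 116.2 m/s

116.2 m/s


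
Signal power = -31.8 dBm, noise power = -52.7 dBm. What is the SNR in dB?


SNR = -31.8 - (-52.7) = 20.9 dB

20.9 dB


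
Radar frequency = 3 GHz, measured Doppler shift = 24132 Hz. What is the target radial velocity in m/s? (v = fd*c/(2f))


v = 24132 * 3e8 / (2 * 3000000000.0) = 1206.6 m/s

1206.6 m/s


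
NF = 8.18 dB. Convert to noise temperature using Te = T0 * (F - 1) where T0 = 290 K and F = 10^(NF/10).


NF_lin = 10^(8.18/10) = 6.576578
Te = 290 * (6.576578 - 1) = 1617.2 K

1617.2 K


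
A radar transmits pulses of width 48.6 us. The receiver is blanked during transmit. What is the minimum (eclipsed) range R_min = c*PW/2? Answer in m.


R_min = 3e8 * 48.6e-6 / 2 = 7290.0 m

7290.0 m


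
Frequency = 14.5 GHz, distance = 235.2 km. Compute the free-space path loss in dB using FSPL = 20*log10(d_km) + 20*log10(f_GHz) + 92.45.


20*log10(235.2) = 47.43
20*log10(14.5) = 23.23
FSPL = 163.1 dB

163.1 dB


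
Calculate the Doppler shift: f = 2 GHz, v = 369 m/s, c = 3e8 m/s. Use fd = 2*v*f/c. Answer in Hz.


fd = 2 * 369 * 2000000000.0 / 3e8 = 4920.0 Hz

4920.0 Hz


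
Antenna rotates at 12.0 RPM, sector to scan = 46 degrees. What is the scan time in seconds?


t = 46 / (12.0 * 360) * 60 = 0.64 s

0.64 s


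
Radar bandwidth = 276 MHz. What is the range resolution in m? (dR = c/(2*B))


dR = 3e8 / (2 * 276000000.0) = 0.54 m

0.54 m


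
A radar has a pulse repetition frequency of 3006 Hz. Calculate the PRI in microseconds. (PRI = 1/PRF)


PRI = 1/3006 = 0.000332668 s = 332.7 us

332.7 us


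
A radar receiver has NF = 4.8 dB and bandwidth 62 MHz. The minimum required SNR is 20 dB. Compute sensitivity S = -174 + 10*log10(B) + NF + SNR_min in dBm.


10*log10(62000000.0) = 77.92
S = -174 + 77.92 + 4.8 + 20 = -71.3 dBm

-71.3 dBm


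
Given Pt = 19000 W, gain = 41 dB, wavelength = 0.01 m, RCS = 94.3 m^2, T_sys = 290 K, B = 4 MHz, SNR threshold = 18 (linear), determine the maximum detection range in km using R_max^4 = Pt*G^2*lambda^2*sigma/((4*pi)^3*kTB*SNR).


G_lin = 10^(41/10) = 12589.254118
R^4 = 19000 * 12589.254118^2 * 0.01^2 * 94.3 / ((4*pi)^3 * 1.38e-23 * 290 * 4000000.0 * 18)
R^4 = 4.96622e19 m^4
R_max = (4.96622e19)^(1/4) = 83947.3 m = 83.9 km

83.9 km


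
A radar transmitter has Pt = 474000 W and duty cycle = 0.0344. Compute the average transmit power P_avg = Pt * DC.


P_avg = 474000 * 0.0344 = 16305.6 W

16305.6 W


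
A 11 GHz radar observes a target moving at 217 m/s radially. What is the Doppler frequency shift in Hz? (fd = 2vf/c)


fd = 2 * 217 * 11000000000.0 / 3e8 = 15913.3 Hz

15913.3 Hz


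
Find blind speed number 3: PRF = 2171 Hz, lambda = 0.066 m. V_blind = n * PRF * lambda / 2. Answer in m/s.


V_blind = 3 * 2171 * 0.066 / 2 = 214.9 m/s

214.9 m/s


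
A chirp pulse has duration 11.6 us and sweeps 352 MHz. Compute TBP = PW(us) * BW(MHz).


TBP = 11.6 * 352 = 4083.2

4083.2


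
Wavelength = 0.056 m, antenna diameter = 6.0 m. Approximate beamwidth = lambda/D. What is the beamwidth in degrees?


BW_rad = 0.056 / 6.0 = 0.009333
BW_deg = 0.53 degrees

0.53 degrees


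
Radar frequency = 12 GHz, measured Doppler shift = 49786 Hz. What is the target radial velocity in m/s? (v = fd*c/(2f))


v = 49786 * 3e8 / (2 * 12000000000.0) = 622.3 m/s

622.3 m/s


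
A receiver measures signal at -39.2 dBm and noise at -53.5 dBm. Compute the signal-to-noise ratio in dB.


SNR = -39.2 - (-53.5) = 14.3 dB

14.3 dB


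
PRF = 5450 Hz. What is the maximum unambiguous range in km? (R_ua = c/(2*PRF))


R_ua = 3e8 / (2 * 5450) = 27522.9 m = 27.5 km

27.5 km


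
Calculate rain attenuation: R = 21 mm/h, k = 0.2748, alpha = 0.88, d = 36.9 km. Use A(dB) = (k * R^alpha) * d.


gamma = 0.2748 * 21^0.88 = 4.004697 dB/km
A = 4.004697 * 36.9 = 147.77 dB

147.77 dB


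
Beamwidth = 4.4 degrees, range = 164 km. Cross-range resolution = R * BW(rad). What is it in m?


BW_rad = 0.076794487
CR = 164000 * 0.076794487 = 12594.3 m

12594.3 m


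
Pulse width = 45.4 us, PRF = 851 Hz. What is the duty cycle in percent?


DC = 45.4e-6 * 851 * 100 = 3.86%

3.86%


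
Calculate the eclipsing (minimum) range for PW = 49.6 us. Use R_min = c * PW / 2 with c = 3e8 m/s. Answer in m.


R_min = 3e8 * 49.6e-6 / 2 = 7440.0 m

7440.0 m


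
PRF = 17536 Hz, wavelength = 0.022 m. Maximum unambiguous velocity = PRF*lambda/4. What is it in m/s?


V_ua = 17536 * 0.022 / 4 = 96.4 m/s

96.4 m/s


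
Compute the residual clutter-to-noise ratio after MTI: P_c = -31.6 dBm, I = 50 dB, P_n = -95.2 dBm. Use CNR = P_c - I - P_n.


CNR = -31.6 - 50 - (-95.2) = 13.6 dB

13.6 dB


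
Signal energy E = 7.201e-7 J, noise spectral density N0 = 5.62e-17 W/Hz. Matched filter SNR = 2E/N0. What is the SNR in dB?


SNR_lin = 2 * 7.201e-7 / 5.62e-17 = 2.563e10
SNR_dB = 10*log10(2.563e10) = 104.1 dB

104.1 dB


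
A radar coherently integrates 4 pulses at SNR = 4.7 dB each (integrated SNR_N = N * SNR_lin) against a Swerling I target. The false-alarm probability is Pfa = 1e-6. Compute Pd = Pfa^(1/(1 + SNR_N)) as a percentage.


SNR_lin = 10^(4.7/10) = 2.95121
SNR_N = 4 * 2.95121 = 11.80484
1/(1 + SNR_N) = 1/12.80484 = 0.0780955
Pd = (1e-6)^0.0780955 = 0.33996
Pd = 34.0%

34.0%


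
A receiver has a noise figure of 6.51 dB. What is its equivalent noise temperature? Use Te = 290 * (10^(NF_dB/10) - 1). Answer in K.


NF_lin = 10^(6.51/10) = 4.477133
Te = 290 * (4.477133 - 1) = 1008.4 K

1008.4 K


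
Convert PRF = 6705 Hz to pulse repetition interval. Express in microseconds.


PRI = 1/6705 = 0.0001491424 s = 149.1 us

149.1 us


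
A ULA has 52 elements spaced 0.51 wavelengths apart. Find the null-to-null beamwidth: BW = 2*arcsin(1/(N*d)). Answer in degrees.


1/(N*d) = 1/(52*0.51) = 0.037707
BW = 2*arcsin(0.037707) = 4.3 degrees

4.3 degrees


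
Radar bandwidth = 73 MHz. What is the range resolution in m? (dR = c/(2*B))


dR = 3e8 / (2 * 73000000.0) = 2.05 m

2.05 m


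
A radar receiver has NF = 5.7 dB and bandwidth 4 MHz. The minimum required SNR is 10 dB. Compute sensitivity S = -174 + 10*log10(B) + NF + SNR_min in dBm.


10*log10(4000000.0) = 66.02
S = -174 + 66.02 + 5.7 + 10 = -92.3 dBm

-92.3 dBm


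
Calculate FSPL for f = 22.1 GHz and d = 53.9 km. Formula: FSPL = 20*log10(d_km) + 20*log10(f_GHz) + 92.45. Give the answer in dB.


20*log10(53.9) = 34.63
20*log10(22.1) = 26.89
FSPL = 154.0 dB

154.0 dB


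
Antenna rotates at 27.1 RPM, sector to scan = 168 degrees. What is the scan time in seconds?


t = 168 / (27.1 * 360) * 60 = 1.03 s

1.03 s


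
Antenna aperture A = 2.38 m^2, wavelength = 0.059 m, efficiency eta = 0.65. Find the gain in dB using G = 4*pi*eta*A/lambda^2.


G_linear = 4*pi*0.65*2.38/0.059^2 = 5584.65
G_dB = 10*log10(5584.65) = 37.5 dB

37.5 dB


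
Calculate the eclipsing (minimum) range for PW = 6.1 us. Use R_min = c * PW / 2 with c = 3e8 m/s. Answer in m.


R_min = 3e8 * 6.1e-6 / 2 = 915.0 m

915.0 m


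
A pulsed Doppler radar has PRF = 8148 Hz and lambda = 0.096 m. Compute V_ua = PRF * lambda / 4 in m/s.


V_ua = 8148 * 0.096 / 4 = 195.6 m/s

195.6 m/s


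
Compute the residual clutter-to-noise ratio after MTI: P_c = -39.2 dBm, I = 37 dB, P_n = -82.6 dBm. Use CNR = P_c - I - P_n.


CNR = -39.2 - 37 - (-82.6) = 6.4 dB

6.4 dB


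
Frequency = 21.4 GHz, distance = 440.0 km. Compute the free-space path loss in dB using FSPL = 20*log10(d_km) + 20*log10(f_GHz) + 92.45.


20*log10(440.0) = 52.87
20*log10(21.4) = 26.61
FSPL = 171.9 dB

171.9 dB


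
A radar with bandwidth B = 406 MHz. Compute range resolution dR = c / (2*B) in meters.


dR = 3e8 / (2 * 406000000.0) = 0.37 m

0.37 m


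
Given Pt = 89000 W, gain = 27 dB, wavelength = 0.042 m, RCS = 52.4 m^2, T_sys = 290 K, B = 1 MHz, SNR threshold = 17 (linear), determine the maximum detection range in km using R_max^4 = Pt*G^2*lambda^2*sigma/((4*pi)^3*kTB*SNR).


G_lin = 10^(27/10) = 501.187234
R^4 = 89000 * 501.187234^2 * 0.042^2 * 52.4 / ((4*pi)^3 * 1.38e-23 * 290 * 1000000.0 * 17)
R^4 = 1.53061e19 m^4
R_max = (1.53061e19)^(1/4) = 62548.4 m = 62.5 km

62.5 km


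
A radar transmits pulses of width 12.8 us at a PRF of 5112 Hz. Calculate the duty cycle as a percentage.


DC = 12.8e-6 * 5112 * 100 = 6.54%

6.54%


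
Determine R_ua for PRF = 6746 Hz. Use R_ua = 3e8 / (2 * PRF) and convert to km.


R_ua = 3e8 / (2 * 6746) = 22235.4 m = 22.2 km

22.2 km


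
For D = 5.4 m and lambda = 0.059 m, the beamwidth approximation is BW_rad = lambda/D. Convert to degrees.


BW_rad = 0.059 / 5.4 = 0.010926
BW_deg = 0.63 degrees

0.63 degrees


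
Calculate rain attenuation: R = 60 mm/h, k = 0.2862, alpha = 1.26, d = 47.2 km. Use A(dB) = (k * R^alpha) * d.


gamma = 0.2862 * 60^1.26 = 49.78978 dB/km
A = 49.78978 * 47.2 = 2350.08 dB

2350.08 dB


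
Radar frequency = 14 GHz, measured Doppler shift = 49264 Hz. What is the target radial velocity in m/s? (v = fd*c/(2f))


v = 49264 * 3e8 / (2 * 14000000000.0) = 527.8 m/s

527.8 m/s


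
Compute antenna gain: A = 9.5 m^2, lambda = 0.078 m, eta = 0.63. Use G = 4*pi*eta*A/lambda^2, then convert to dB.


G_linear = 4*pi*0.63*9.5/0.078^2 = 12361.89
G_dB = 10*log10(12361.89) = 40.9 dB

40.9 dB


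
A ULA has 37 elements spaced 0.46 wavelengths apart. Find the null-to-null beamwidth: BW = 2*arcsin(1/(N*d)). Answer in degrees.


1/(N*d) = 1/(37*0.46) = 0.058754
BW = 2*arcsin(0.058754) = 6.7 degrees

6.7 degrees


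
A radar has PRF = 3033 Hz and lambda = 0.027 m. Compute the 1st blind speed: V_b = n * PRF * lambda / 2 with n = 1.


V_blind = 1 * 3033 * 0.027 / 2 = 40.9 m/s

40.9 m/s


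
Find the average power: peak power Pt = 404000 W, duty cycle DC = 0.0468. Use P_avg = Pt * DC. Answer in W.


P_avg = 404000 * 0.0468 = 18907.2 W

18907.2 W


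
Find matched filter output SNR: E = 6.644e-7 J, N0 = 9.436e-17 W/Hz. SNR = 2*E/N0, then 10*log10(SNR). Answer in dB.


SNR_lin = 2 * 6.644e-7 / 9.436e-17 = 1.408e10
SNR_dB = 10*log10(1.408e10) = 101.5 dB

101.5 dB


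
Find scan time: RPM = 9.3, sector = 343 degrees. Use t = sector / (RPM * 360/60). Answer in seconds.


t = 343 / (9.3 * 360) * 60 = 6.15 s

6.15 s


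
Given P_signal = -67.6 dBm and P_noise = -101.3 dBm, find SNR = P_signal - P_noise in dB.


SNR = -67.6 - (-101.3) = 33.7 dB

33.7 dB


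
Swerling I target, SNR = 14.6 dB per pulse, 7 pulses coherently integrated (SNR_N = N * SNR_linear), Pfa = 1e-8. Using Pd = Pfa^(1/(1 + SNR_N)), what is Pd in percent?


SNR_lin = 10^(14.6/10) = 28.84032
SNR_N = 7 * 28.84032 = 201.88224
1/(1 + SNR_N) = 1/202.88224 = 0.004929
Pd = (1e-8)^0.004929 = 0.9132
Pd = 91.3%

91.3%


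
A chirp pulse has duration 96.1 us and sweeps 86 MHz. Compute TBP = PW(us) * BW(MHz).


TBP = 96.1 * 86 = 8264.6

8264.6


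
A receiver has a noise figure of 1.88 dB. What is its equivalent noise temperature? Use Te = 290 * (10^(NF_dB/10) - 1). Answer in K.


NF_lin = 10^(1.88/10) = 1.5417
Te = 290 * (1.5417 - 1) = 157.1 K

157.1 K


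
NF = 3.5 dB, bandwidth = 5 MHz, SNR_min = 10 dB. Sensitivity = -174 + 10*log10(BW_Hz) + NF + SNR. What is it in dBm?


10*log10(5000000.0) = 66.99
S = -174 + 66.99 + 3.5 + 10 = -93.5 dBm

-93.5 dBm


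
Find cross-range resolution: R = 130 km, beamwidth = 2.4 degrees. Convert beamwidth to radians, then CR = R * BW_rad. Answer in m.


BW_rad = 0.041887902
CR = 130000 * 0.041887902 = 5445.4 m

5445.4 m


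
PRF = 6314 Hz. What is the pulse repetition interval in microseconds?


PRI = 1/6314 = 0.0001583782 s = 158.4 us

158.4 us


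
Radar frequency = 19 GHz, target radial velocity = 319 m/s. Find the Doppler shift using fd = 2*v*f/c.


fd = 2 * 319 * 19000000000.0 / 3e8 = 40406.7 Hz

40406.7 Hz


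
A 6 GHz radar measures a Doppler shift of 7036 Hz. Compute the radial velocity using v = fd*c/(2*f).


v = 7036 * 3e8 / (2 * 6000000000.0) = 175.9 m/s

175.9 m/s


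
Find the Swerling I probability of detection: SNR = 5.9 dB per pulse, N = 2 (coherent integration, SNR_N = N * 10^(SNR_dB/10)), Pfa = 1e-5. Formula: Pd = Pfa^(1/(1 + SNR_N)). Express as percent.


SNR_lin = 10^(5.9/10) = 3.89045
SNR_N = 2 * 3.89045 = 7.7809
1/(1 + SNR_N) = 1/8.7809 = 0.1138835
Pd = (1e-5)^0.1138835 = 0.26951
Pd = 27.0%

27.0%


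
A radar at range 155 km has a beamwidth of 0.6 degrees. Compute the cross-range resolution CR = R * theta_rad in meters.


BW_rad = 0.010471976
CR = 155000 * 0.010471976 = 1623.2 m

1623.2 m


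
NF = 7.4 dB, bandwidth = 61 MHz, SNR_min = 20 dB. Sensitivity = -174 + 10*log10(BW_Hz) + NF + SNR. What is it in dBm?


10*log10(61000000.0) = 77.85
S = -174 + 77.85 + 7.4 + 20 = -68.7 dBm

-68.7 dBm


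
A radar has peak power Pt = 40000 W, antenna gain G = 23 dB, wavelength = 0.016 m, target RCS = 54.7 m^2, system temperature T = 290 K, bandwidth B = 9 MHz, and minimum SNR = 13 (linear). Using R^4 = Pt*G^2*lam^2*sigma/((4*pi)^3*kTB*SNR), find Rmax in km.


G_lin = 10^(23/10) = 199.526231
R^4 = 40000 * 199.526231^2 * 0.016^2 * 54.7 / ((4*pi)^3 * 1.38e-23 * 290 * 9000000.0 * 13)
R^4 = 2.39991e16 m^4
R_max = (2.39991e16)^(1/4) = 12446.5 m = 12.4 km

12.4 km


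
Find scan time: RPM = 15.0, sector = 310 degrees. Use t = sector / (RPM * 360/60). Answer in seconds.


t = 310 / (15.0 * 360) * 60 = 3.44 s

3.44 s


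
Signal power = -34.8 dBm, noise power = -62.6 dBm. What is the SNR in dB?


SNR = -34.8 - (-62.6) = 27.8 dB

27.8 dB


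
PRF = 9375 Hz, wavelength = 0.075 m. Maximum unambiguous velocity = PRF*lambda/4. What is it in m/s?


V_ua = 9375 * 0.075 / 4 = 175.8 m/s

175.8 m/s


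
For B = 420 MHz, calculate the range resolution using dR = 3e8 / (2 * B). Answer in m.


dR = 3e8 / (2 * 420000000.0) = 0.36 m

0.36 m
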